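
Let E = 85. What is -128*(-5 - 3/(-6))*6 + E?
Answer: 3541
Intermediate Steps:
-128*(-5 - 3/(-6))*6 + E = -128*(-5 - 3/(-6))*6 + 85 = -128*(-5 - 3*(-1/6))*6 + 85 = -128*(-5 + 1/2)*6 + 85 = -(-576)*6 + 85 = -128*(-27) + 85 = 3456 + 85 = 3541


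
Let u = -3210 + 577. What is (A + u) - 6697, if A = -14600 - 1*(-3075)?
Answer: -20855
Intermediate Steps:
u = -2633
A = -11525 (A = -14600 + 3075 = -11525)
(A + u) - 6697 = (-11525 - 2633) - 6697 = -14158 - 6697 = -20855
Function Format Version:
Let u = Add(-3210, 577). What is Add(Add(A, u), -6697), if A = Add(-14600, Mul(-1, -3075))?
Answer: -20855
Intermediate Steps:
u = -2633
A = -11525 (A = Add(-14600, 3075) = -11525)
Add(Add(A, u), -6697) = Add(Add(-11525, -2633), -6697) = Add(-14158, -6697) = -20855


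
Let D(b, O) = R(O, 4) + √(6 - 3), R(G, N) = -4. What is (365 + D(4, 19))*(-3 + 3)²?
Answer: 0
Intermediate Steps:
D(b, O) = -4 + √3 (D(b, O) = -4 + √(6 - 3) = -4 + √3)
(365 + D(4, 19))*(-3 + 3)² = (365 + (-4 + √3))*(-3 + 3)² = (361 + √3)*0² = (361 + √3)*0 = 0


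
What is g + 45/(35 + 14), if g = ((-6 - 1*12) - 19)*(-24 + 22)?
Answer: 3671/49 ≈ 74.918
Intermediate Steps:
g = 74 (g = ((-6 - 12) - 19)*(-2) = (-18 - 19)*(-2) = -37*(-2) = 74)
g + 45/(35 + 14) = 74 + 45/(35 + 14) = 74 + 45/49 = 3671/49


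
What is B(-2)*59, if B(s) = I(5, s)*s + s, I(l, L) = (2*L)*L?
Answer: -1062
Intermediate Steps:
I(l, L) = 2*L²
B(s) = s + 2*s³ (B(s) = (2*s²)*s + s = 2*s³ + s = s + 2*s³)
B(-2)*59 = (-2 + 2*(-2)³)*59 = (-2 + 2*(-8))*59 = (-2 - 16)*59 = -18*59 = -1062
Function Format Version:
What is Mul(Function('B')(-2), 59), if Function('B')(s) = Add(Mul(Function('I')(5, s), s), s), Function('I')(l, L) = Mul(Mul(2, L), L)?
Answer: -1062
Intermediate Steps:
Function('I')(l, L) = Mul(2, Pow(L, 2))
Function('B')(s) = Add(s, Mul(2, Pow(s, 3))) (Function('B')(s) = Add(Mul(Mul(2, Pow(s, 2)), s), s) = Add(Mul(2, Pow(s, 3)), s) = Add(s, Mul(2, Pow(s, 3))))
Mul(Function('B')(-2), 59) = Mul(Add(-2, Mul(2, Pow(-2, 3))), 59) = Mul(Add(-2, Mul(2, -8)), 59) = Mul(Add(-2, -16), 59) = Mul(-18, 59) = -1062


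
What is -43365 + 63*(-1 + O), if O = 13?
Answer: -42609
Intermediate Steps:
-43365 + 63*(-1 + O) = -43365 + 63*(-1 + 13) = -43365 + 63*12 = -43365 + 756 = -42609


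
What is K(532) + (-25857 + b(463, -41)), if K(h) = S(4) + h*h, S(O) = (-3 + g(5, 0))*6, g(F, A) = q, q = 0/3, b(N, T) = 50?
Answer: 257199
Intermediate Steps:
q = 0 (q = 0*(⅓) = 0)
g(F, A) = 0
S(O) = -18 (S(O) = (-3 + 0)*6 = -3*6 = -18)
K(h) = -18 + h² (K(h) = -18 + h*h = -18 + h²)
K(532) + (-25857 + b(463, -41)) = (-18 + 532²) + (-25857 + 50) = (-18 + 283024) - 25807 = 283006 - 25807 = 257199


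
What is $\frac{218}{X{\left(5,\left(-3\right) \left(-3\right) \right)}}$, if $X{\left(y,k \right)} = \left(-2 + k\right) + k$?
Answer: $\frac{109}{8} \approx 13.625$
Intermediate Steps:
$X{\left(y,k \right)} = -2 + 2 k$
$\frac{218}{X{\left(5,\left(-3\right) \left(-3\right) \right)}} = \frac{218}{-2 + 2 \left(\left(-3\right) \left(-3\right)\right)} = \frac{218}{-2 + 2 \cdot 9} = \frac{218}{-2 + 18} = \frac{218}{16} = 218 \cdot \frac{1}{16} = \frac{109}{8}$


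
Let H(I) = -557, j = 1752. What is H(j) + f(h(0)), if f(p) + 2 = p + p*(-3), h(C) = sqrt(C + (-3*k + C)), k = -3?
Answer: -565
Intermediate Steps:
h(C) = sqrt(9 + 2*C) (h(C) = sqrt(C + (-3*(-3) + C)) = sqrt(C + (9 + C)) = sqrt(9 + 2*C))
f(p) = -2 - 2*p (f(p) = -2 + (p + p*(-3)) = -2 + (p - 3*p) = -2 - 2*p)
H(j) + f(h(0)) = -557 + (-2 - 2*sqrt(9 + 2*0)) = -557 + (-2 - 2*sqrt(9 + 0)) = -557 + (-2 - 2*sqrt(9)) = -557 + (-2 - 2*3) = -557 + (-2 - 6) = -557 - 8 = -565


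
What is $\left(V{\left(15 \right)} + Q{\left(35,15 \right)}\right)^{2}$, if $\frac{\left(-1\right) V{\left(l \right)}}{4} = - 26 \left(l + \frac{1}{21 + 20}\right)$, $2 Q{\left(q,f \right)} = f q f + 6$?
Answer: $\frac{203625660001}{6724} \approx 3.0283 \cdot 10^{7}$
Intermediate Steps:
$Q{\left(q,f \right)} = 3 + \frac{q f^{2}}{2}$ ($Q{\left(q,f \right)} = \frac{f q f + 6}{2} = \frac{q f^{2} + 6}{2} = \frac{6 + q f^{2}}{2} = 3 + \frac{q f^{2}}{2}$)
$V{\left(l \right)} = \frac{104}{41} + 104 l$ ($V{\left(l \right)} = - 4 \left(- 26 \left(l + \frac{1}{21 + 20}\right)\right) = - 4 \left(- 26 \left(l + \frac{1}{41}\right)\right) = - 4 \left(- 26 \left(\frac{1}{41} + l\right)\right) = - 4 \left(- \frac{26}{41} - 26 l\right) = \frac{104}{41} + 104 l$)
$\left(V{\left(15 \right)} + Q{\left(35,15 \right)}\right)^{2} = \left(\left(\frac{104}{41} + 104 \cdot 15\right) + \left(3 + \frac{1}{2} \cdot 35 \cdot 15^{2}\right)\right)^{2} = \left(\left(\frac{104}{41} + 1560\right) + \left(3 + \frac{1}{2} \cdot 35 \cdot 225\right)\right)^{2} = \left(\frac{64064}{41} + \left(3 + \frac{7875}{2}\right)\right)^{2} = \left(\frac{64064}{41} + \frac{7881}{2}\right)^{2} = \left(\frac{451249}{82}\right)^{2} = \frac{203625660001}{6724}$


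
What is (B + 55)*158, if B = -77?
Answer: -3476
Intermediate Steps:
(B + 55)*158 = (-77 + 55)*158 = -22*158 = -3476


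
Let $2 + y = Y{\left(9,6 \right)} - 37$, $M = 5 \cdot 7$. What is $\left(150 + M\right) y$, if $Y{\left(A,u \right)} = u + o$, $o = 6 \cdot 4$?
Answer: $-1665$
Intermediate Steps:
$M = 35$
$o = 24$
$Y{\left(A,u \right)} = 24 + u$ ($Y{\left(A,u \right)} = u + 24 = 24 + u$)
$y = -9$ ($y = -2 + \left(\left(24 + 6\right) - 37\right) = -2 + \left(30 - 37\right) = -2 - 7 = -9$)
$\left(150 + M\right) y = \left(150 + 35\right) \left(-9\right) = 185 \left(-9\right) = -1665$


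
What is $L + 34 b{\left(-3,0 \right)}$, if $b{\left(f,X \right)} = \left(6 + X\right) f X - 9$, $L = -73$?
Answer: $-379$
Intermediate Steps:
$b{\left(f,X \right)} = -9 + X f \left(6 + X\right)$ ($b{\left(f,X \right)} = f \left(6 + X\right) X - 9 = X f \left(6 + X\right) - 9 = -9 + X f \left(6 + X\right)$)
$L + 34 b{\left(-3,0 \right)} = -73 + 34 \left(-9 - 3 \cdot 0^{2} + 6 \cdot 0 \left(-3\right)\right) = -73 + 34 \left(-9 - 0 + 0\right) = -73 + 34 \left(-9 + 0 + 0\right) = -73 + 34 \left(-9\right) = -73 - 306 = -379$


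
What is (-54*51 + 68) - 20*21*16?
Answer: -9406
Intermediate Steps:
(-54*51 + 68) - 20*21*16 = (-2754 + 68) - 420*16 = -2686 - 1*6720 = -2686 - 6720 = -9406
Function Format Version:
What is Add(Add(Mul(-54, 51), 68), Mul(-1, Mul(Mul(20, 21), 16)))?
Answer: -9406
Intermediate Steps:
Add(Add(Mul(-54, 51), 68), Mul(-1, Mul(Mul(20, 21), 16))) = Add(Add(-2754, 68), Mul(-1, Mul(420, 16))) = Add(-2686, Mul(-1, 6720)) = Add(-2686, -6720) = -9406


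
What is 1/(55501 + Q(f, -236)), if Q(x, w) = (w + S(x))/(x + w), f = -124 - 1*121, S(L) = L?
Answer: 1/55502 ≈ 1.8017e-5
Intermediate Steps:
f = -245 (f = -124 - 121 = -245)
Q(x, w) = 1 (Q(x, w) = (w + x)/(x + w) = (w + x)/(w + x) = 1)
1/(55501 + Q(f, -236)) = 1/(55501 + 1) = 1/55502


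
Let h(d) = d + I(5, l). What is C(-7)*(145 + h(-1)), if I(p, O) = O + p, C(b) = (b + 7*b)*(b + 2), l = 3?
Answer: 42560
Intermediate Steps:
C(b) = 8*b*(2 + b) (C(b) = (8*b)*(2 + b) = 8*b*(2 + b))
h(d) = 8 + d (h(d) = d + (3 + 5) = d + 8 = 8 + d)
C(-7)*(145 + h(-1)) = (8*(-7)*(2 - 7))*(145 + (8 - 1)) = (8*(-7)*(-5))*(145 + 7) = 280*152 = 42560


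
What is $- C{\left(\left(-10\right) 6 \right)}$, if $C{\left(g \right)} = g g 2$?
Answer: $-7200$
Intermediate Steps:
$C{\left(g \right)} = 2 g^{2}$ ($C{\left(g \right)} = g 2 g = 2 g^{2}$)
$- C{\left(\left(-10\right) 6 \right)} = - 2 \left(\left(-10\right) 6\right)^{2} = - 2 \left(-60\right)^{2} = - 2 \cdot 3600 = \left(-1\right) 7200 = -7200$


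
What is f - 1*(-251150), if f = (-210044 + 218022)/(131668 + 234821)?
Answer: 92043720328/366489 ≈ 2.5115e+5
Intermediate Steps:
f = 7978/366489 ≈ 0.021769
f - 1*(-251150) = 7978/366489 - 1*(-251150) = 7978/366489 + 251150 = 92043720328/366489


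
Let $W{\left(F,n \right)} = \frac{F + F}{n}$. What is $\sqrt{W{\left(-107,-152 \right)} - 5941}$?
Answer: $\frac{i \sqrt{8576771}}{38} \approx 77.069 i$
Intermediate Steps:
$W{\left(F,n \right)} = \frac{2 F}{n}$
$\sqrt{W{\left(-107,-152 \right)} - 5941} = \sqrt{2 \left(-107\right) \frac{1}{-152} - 5941} = \sqrt{2 \left(-107\right) \left(- \frac{1}{152}\right) - 5941} = \sqrt{\frac{107}{76} - 5941} = \sqrt{- \frac{451409}{76}} = \frac{i \sqrt{8576771}}{38}$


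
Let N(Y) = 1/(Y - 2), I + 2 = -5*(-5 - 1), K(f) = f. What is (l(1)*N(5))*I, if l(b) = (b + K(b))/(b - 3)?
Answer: -28/3 ≈ -9.3333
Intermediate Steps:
I = 28 (I = -2 - 5*(-5 - 1) = -2 - 5*(-6) = -2 + 30 = 28)
N(Y) = 1/(-2 + Y)
l(b) = 2*b/(-3 + b) (l(b) = (b + b)/(b - 3) = (2*b)/(-3 + b) = 2*b/(-3 + b))
(l(1)*N(5))*I = ((2*1/(-3 + 1))/(-2 + 5))*28 = ((2*1/(-2))/3)*28 = ((2*1*(-½))*(⅓))*28 = -1*⅓*28 = -⅓*28 = -28/3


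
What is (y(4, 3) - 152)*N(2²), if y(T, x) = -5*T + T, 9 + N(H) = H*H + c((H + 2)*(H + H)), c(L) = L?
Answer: -9240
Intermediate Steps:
N(H) = -9 + H² + 2*H*(2 + H) (N(H) = -9 + (H*H + (H + 2)*(H + H)) = -9 + (H² + (2 + H)*(2*H)) = -9 + (H² + 2*H*(2 + H)) = -9 + H² + 2*H*(2 + H))
y(T, x) = -4*T
(y(4, 3) - 152)*N(2²) = (-4*4 - 152)*(-9 + 3*(2²)² + 4*2²) = (-16 - 152)*(-9 + 3*4² + 4*4) = -168*(-9 + 3*16 + 16) = -168*(-9 + 48 + 16) = -168*55 = -9240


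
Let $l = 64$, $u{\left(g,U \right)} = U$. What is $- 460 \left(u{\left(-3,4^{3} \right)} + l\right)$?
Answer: $-58880$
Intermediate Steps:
$- 460 \left(u{\left(-3,4^{3} \right)} + l\right) = - 460 \left(4^{3} + 64\right) = - 460 \left(64 + 64\right) = \left(-460\right) 128 = -58880$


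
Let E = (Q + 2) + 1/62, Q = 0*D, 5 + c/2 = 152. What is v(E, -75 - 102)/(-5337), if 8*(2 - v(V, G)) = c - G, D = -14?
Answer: 455/42696 ≈ 0.010657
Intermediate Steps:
c = 294 (c = -10 + 2*152 = -10 + 304 = 294)
Q = 0 (Q = 0*(-14) = 0)
E = 125/62 (E = (0 + 2) + 1/62 = 2 + 1/62 = 125/62 ≈ 2.0161)
v(V, G) = -139/4 + G/8 (v(V, G) = 2 - (294 - G)/8 = 2 + (-147/4 + G/8) = -139/4 + G/8)
v(E, -75 - 102)/(-5337) = (-139/4 + (-75 - 102)/8)/(-5337) = (-139/4 + (⅛)*(-177))*(-1/5337) = (-139/4 - 177/8)*(-1/5337) = -455/8*(-1/5337) = 455/42696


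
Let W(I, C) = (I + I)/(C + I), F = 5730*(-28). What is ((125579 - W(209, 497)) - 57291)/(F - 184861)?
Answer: -2191405/11081023 ≈ -0.19776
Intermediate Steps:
F = -160440
W(I, C) = 2*I/(C + I) (W(I, C) = (2*I)/(C + I) = 2*I/(C + I))
((125579 - W(209, 497)) - 57291)/(F - 184861) = ((125579 - 2*209/(497 + 209)) - 57291)/(-160440 - 184861) = ((125579 - 2*209/706) - 57291)/(-345301) = ((125579 - 2*209/706) - 57291)*(-1/345301) = ((125579 - 1*209/353) - 57291)*(-1/345301) = ((125579 - 209/353) - 57291)*(-1/345301) = (44329178/353 - 57291)*(-1/345301) = (24105455/353)*(-1/345301) = -2191405/11081023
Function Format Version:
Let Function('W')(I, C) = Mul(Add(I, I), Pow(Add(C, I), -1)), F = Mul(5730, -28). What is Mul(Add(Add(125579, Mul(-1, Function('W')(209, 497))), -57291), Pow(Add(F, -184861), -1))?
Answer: Rational(-2191405, 11081023) ≈ -0.19776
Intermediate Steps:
F = -160440
Function('W')(I, C) = Mul(2, I, Pow(Add(C, I), -1)) (Function('W')(I, C) = Mul(Mul(2, I), Pow(Add(C, I), -1)) = Mul(2, I, Pow(Add(C, I), -1)))
Mul(Add(Add(125579, Mul(-1, Function('W')(209, 497))), -57291), Pow(Add(F, -184861), -1)) = Mul(Add(Add(125579, Mul(-1, Mul(2, 209, Pow(Add(497, 209), -1)))), -57291), Pow(Add(-160440, -184861), -1)) = Mul(Add(Add(125579, Mul(-1, Mul(2, 209, Pow(706, -1)))), -57291), Pow(-345301, -1)) = Mul(Add(Add(125579, Mul(-1, Mul(2, 209, Rational(1, 706)))), -57291), Rational(-1, 345301)) = Mul(Add(Add(125579, Mul(-1, Rational(209, 353))), -57291), Rational(-1, 345301)) = Mul(Add(Add(125579, Rational(-209, 353)), -57291), Rational(-1, 345301)) = Mul(Add(Rational(44329178, 353), -57291), Rational(-1, 345301)) = Mul(Rational(24105455, 353), Rational(-1, 345301)) = Rational(-2191405, 11081023)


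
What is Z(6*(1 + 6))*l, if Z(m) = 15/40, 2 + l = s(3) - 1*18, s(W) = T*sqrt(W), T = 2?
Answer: -15/2 + 3*sqrt(3)/4 ≈ -6.2010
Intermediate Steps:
s(W) = 2*sqrt(W)
l = -20 + 2*sqrt(3) (l = -2 + (2*sqrt(3) - 1*18) = -2 + (2*sqrt(3) - 18) = -2 + (-18 + 2*sqrt(3)) = -20 + 2*sqrt(3) ≈ -16.536)
Z(m) = 3/8 (Z(m) = 15*(1/40) = 3/8)
Z(6*(1 + 6))*l = 3*(-20 + 2*sqrt(3))/8 = -15/2 + 3*sqrt(3)/4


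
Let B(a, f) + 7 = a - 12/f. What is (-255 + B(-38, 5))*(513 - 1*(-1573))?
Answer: -3154032/5 ≈ -6.3081e+5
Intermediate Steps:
B(a, f) = -7 + a - 12/f (B(a, f) = -7 + (a - 12/f) = -7 + a - 12/f)
(-255 + B(-38, 5))*(513 - 1*(-1573)) = (-255 + (-7 - 38 - 12/5))*(513 - 1*(-1573)) = (-255 + (-7 - 38 - 12*⅕))*(513 + 1573) = (-255 + (-7 - 38 - 12/5))*2086 = (-255 - 237/5)*2086 = -1512/5*2086 = -3154032/5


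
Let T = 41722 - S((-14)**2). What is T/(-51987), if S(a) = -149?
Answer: -13957/17329 ≈ -0.80541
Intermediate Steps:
T = 41871 (T = 41722 - 1*(-149) = 41722 + 149 = 41871)
T/(-51987) = 41871/(-51987) = 41871*(-1/51987) = -13957/17329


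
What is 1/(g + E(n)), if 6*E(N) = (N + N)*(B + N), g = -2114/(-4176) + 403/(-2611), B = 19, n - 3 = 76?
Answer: 5451768/14071114315 ≈ 0.00038744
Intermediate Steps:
n = 79 (n = 3 + 76 = 79)
g = 1918363/5451768 (g = -2114*(-1/4176) + 403*(-1/2611) = 1057/2088 - 403/2611 = 1918363/5451768 ≈ 0.35188)
E(N) = N*(19 + N)/3 (E(N) = ((N + N)*(19 + N))/6 = ((2*N)*(19 + N))/6 = (2*N*(19 + N))/6 = N*(19 + N)/3)
1/(g + E(n)) = 1/(1918363/5451768 + (1/3)*79*(19 + 79)) = 1/(1918363/5451768 + (1/3)*79*98) = 1/(1918363/5451768 + 7742/3) = 1/(14071114315/5451768) = 5451768/14071114315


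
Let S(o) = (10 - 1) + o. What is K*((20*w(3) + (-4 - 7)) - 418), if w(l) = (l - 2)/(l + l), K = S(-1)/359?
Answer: -10216/1077 ≈ -9.4856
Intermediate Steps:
S(o) = 9 + o
K = 8/359 (K = (9 - 1)/359 = 8*(1/359) = 8/359 ≈ 0.022284)
w(l) = (-2 + l)/(2*l) (w(l) = (-2 + l)/((2*l)) = (-2 + l)*(1/(2*l)) = (-2 + l)/(2*l))
K*((20*w(3) + (-4 - 7)) - 418) = 8*((20*((1/2)*(-2 + 3)/3) + (-4 - 7)) - 418)/359 = 8*((20*((1/2)*(1/3)*1) - 11) - 418)/359 = 8*((20*(1/6) - 11) - 418)/359 = 8*((10/3 - 11) - 418)/359 = 8*(-23/3 - 418)/359 = (8/359)*(-1277/3) = -10216/1077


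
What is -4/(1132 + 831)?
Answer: -4/1963 ≈ -0.0020377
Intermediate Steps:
-4/(1132 + 831) = -4/1963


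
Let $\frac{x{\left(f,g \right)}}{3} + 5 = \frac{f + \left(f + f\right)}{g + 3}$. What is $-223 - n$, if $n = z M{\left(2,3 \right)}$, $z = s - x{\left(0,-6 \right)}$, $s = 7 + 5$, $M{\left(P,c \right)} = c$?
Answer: $-304$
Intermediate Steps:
$x{\left(f,g \right)} = -15 + \frac{9 f}{3 + g}$ ($x{\left(f,g \right)} = -15 + 3 \frac{f + \left(f + f\right)}{g + 3} = -15 + 3 \frac{f + 2 f}{3 + g} = -15 + 3 \frac{3 f}{3 + g} = -15 + \frac{9 f}{3 + g}$)
$s = 12$
$z = 27$ ($z = 12 - \frac{3 \left(-15 - -30 + 3 \cdot 0\right)}{3 - 6} = 12 - \frac{3 \left(-15 + 30 + 0\right)}{-3} = 12 - 3 \left(- \frac{1}{3}\right) 15 = 12 - -15 = 12 + 15 = 27$)
$n = 81$ ($n = 27 \cdot 3 = 81$)
$-223 - n = -223 - 81 = -304$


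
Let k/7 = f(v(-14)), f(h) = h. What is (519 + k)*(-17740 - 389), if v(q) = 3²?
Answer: -10551078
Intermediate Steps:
v(q) = 9
k = 63 (k = 7*9 = 63)
(519 + k)*(-17740 - 389) = (519 + 63)*(-17740 - 389) = 582*(-18129) = -10551078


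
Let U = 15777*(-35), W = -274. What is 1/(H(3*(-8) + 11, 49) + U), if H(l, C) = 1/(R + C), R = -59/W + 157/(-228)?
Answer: -1515781/837006658059 ≈ -1.8110e-6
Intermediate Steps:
U = -552195
R = -14783/31236 (R = -59/(-274) + 157/(-228) = -59*(-1/274) + 157*(-1/228) = 59/274 - 157/228 = -14783/31236 ≈ -0.47327)
H(l, C) = 1/(-14783/31236 + C)
1/(H(3*(-8) + 11, 49) + U) = 1/(31236/(-14783 + 31236*49) - 552195) = 1/(31236/(-14783 + 1530564) - 552195) = 1/(31236/1515781 - 552195) = 1/(-837006658059/1515781) = -1515781/837006658059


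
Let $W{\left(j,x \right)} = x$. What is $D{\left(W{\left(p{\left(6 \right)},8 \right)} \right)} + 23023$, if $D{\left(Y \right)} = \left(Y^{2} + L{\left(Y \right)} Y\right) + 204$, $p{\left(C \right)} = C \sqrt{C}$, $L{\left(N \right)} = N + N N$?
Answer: $23867$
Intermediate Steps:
$L{\left(N \right)} = N + N^{2}$
$p{\left(C \right)} = C^{\frac{3}{2}}$
$D{\left(Y \right)} = 204 + Y^{2} + Y^{2} \left(1 + Y\right)$ ($D{\left(Y \right)} = \left(Y^{2} + Y \left(1 + Y\right) Y\right) + 204 = \left(Y^{2} + Y^{2} \left(1 + Y\right)\right) + 204 = 204 + Y^{2} + Y^{2} \left(1 + Y\right)$)
$D{\left(W{\left(p{\left(6 \right)},8 \right)} \right)} + 23023 = \left(204 + 8^{3} + 2 \cdot 8^{2}\right) + 23023 = \left(204 + 512 + 2 \cdot 64\right) + 23023 = \left(204 + 512 + 128\right) + 23023 = 844 + 23023 = 23867$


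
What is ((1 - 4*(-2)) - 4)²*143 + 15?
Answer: 3590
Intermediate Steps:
((1 - 4*(-2)) - 4)²*143 + 15 = ((1 + 8) - 4)²*143 + 15 = (9 - 4)²*143 + 15 = 5²*143 + 15 = 25*143 + 15 = 3575 + 15 = 3590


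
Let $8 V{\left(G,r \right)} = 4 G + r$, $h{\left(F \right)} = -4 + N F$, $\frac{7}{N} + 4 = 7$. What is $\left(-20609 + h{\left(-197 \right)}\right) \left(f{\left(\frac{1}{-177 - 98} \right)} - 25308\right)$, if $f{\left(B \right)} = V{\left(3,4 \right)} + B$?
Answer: $\frac{146647869306}{275} \approx 5.3326 \cdot 10^{8}$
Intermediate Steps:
$N = \frac{7}{3}$ ($N = \frac{7}{-4 + 7} = \frac{7}{3} \approx 2.3333$)
$h{\left(F \right)} = -4 + \frac{7 F}{3}$
$V{\left(G,r \right)} = \frac{G}{2} + \frac{r}{8}$ ($V{\left(G,r \right)} = \frac{4 G + r}{8} = \frac{r + 4 G}{8} = \frac{G}{2} + \frac{r}{8}$)
$f{\left(B \right)} = 2 + B$ ($f{\left(B \right)} = \left(\frac{1}{2} \cdot 3 + \frac{1}{8} \cdot 4\right) + B = \left(\frac{3}{2} + \frac{1}{2}\right) + B = 2 + B$)
$\left(-20609 + h{\left(-197 \right)}\right) \left(f{\left(\frac{1}{-177 - 98} \right)} - 25308\right) = \left(-20609 + \left(-4 + \frac{7}{3} \left(-197\right)\right)\right) \left(\left(2 + \frac{1}{-177 - 98}\right) - 25308\right) = \left(-20609 - \frac{1391}{3}\right) \left(\left(2 + \frac{1}{-275}\right) - 25308\right) = \left(-20609 - \frac{1391}{3}\right) \left(\left(2 - \frac{1}{275}\right) - 25308\right) = - \frac{63218 \left(\frac{549}{275} - 25308\right)}{3} = \left(- \frac{63218}{3}\right) \left(- \frac{6959151}{275}\right) = \frac{146647869306}{275}$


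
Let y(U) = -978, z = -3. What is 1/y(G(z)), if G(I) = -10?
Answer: -1/978 ≈ -0.0010225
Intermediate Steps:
1/y(G(z)) = 1/(-978) = -1/978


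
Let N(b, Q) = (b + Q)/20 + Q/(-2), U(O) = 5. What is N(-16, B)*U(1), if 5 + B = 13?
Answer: -22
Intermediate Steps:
B = 8 (B = -5 + 13 = 8)
N(b, Q) = -9*Q/20 + b/20 (N(b, Q) = (Q + b)*(1/20) + Q*(-½) = (Q/20 + b/20) - Q/2 = -9*Q/20 + b/20)
N(-16, B)*U(1) = (-9/20*8 + (1/20)*(-16))*5 = (-18/5 - ⅘)*5 = -22/5*5 = -22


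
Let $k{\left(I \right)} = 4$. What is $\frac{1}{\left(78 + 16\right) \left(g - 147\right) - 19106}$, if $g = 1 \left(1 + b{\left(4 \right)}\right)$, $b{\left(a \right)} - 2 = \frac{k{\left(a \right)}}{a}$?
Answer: $- \frac{1}{32548} \approx -3.0724 \cdot 10^{-5}$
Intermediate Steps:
$b{\left(a \right)} = 2 + \frac{4}{a}$
$g = 4$ ($g = 1 \left(1 + \left(2 + \frac{4}{4}\right)\right) = 1 \left(1 + \left(2 + 4 \cdot \frac{1}{4}\right)\right) = 1 \left(1 + \left(2 + 1\right)\right) = 1 \left(1 + 3\right) = 1 \cdot 4 = 4$)
$\frac{1}{\left(78 + 16\right) \left(g - 147\right) - 19106} = \frac{1}{\left(78 + 16\right) \left(4 - 147\right) - 19106} = \frac{1}{94 \left(-143\right) - 19106} = \frac{1}{-13442 - 19106} = \frac{1}{-32548} = - \frac{1}{32548}$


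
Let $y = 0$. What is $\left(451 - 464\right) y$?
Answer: $0$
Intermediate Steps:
$\left(451 - 464\right) y = \left(451 - 464\right) 0 = \left(-13\right) 0 = 0$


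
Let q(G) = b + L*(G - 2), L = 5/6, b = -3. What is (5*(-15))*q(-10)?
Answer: 975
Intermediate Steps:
L = ⅚ (L = 5*(⅙) = ⅚ ≈ 0.83333)
q(G) = -14/3 + 5*G/6 (q(G) = -3 + 5*(G - 2)/6 = -3 + 5*(-2 + G)/6 = -3 + (-5/3 + 5*G/6) = -14/3 + 5*G/6)
(5*(-15))*q(-10) = (5*(-15))*(-14/3 + (⅚)*(-10)) = -75*(-14/3 - 25/3) = -75*(-13) = 975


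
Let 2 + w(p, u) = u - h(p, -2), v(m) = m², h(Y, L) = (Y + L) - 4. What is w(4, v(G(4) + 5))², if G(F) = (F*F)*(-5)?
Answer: 31640625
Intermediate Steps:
h(Y, L) = -4 + L + Y (h(Y, L) = (L + Y) - 4 = -4 + L + Y)
G(F) = -5*F² (G(F) = F²*(-5) = -5*F²)
w(p, u) = 4 + u - p (w(p, u) = -2 + (u - (-4 - 2 + p)) = -2 + (u - (-6 + p)) = -2 + (u + (6 - p)) = -2 + (6 + u - p) = 4 + u - p)
w(4, v(G(4) + 5))² = (4 + (-5*4² + 5)² - 1*4)² = (4 + (-5*16 + 5)² - 4)² = (4 + (-80 + 5)² - 4)² = (4 + (-75)² - 4)² = (4 + 5625 - 4)² = 5625² = 31640625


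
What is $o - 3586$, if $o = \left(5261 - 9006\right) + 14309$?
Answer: $6978$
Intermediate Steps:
$o = 10564$ ($o = -3745 + 14309 = 10564$)
$o - 3586 = 10564 - 3586 = 6978$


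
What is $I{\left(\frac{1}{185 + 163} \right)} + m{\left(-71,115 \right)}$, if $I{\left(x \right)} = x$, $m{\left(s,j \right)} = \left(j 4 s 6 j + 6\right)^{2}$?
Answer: $\frac{176729705991862129}{348} \approx 5.0784 \cdot 10^{14}$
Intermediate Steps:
$m{\left(s,j \right)} = \left(6 + 24 s j^{2}\right)^{2}$ ($m{\left(s,j \right)} = \left(j 24 s j + 6\right)^{2} = \left(24 j s j + 6\right)^{2} = \left(24 s j^{2} + 6\right)^{2} = \left(6 + 24 s j^{2}\right)^{2}$)
$I{\left(\frac{1}{185 + 163} \right)} + m{\left(-71,115 \right)} = \frac{1}{185 + 163} + 36 \left(1 + 4 \left(-71\right) 115^{2}\right)^{2} = \frac{1}{348} + 36 \left(1 + 4 \left(-71\right) 13225\right)^{2} = \frac{1}{348} + 36 \left(1 - 3755900\right)^{2} = \frac{1}{348} + 36 \left(-3755899\right)^{2} = \frac{1}{348} + 36 \cdot 14106777298201 = \frac{1}{348} + 507843982735236 = \frac{176729705991862129}{348}$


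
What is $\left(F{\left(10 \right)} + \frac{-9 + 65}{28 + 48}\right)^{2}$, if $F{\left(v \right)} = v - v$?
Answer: $\frac{196}{361} \approx 0.54294$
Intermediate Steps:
$F{\left(v \right)} = 0$
$\left(F{\left(10 \right)} + \frac{-9 + 65}{28 + 48}\right)^{2} = \left(0 + \frac{-9 + 65}{28 + 48}\right)^{2} = \left(0 + \frac{56}{76}\right)^{2} = \left(0 + 56 \cdot \frac{1}{76}\right)^{2} = \left(0 + \frac{14}{19}\right)^{2} = \left(\frac{14}{19}\right)^{2} = \frac{196}{361}$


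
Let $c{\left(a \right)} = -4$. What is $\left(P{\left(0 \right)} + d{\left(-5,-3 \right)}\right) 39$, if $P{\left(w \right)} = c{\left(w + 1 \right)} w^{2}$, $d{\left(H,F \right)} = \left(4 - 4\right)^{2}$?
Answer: $0$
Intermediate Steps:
$d{\left(H,F \right)} = 0$ ($d{\left(H,F \right)} = 0^{2} = 0$)
$P{\left(w \right)} = - 4 w^{2}$
$\left(P{\left(0 \right)} + d{\left(-5,-3 \right)}\right) 39 = \left(- 4 \cdot 0^{2} + 0\right) 39 = \left(\left(-4\right) 0 + 0\right) 39 = \left(0 + 0\right) 39 = 0 \cdot 39 = 0$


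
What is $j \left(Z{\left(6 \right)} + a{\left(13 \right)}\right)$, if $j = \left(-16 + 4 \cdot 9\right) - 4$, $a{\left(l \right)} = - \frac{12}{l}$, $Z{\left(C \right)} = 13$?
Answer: $\frac{2512}{13} \approx 193.23$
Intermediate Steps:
$j = 16$ ($j = \left(-16 + 36\right) - 4 = 20 - 4 = 16$)
$j \left(Z{\left(6 \right)} + a{\left(13 \right)}\right) = 16 \left(13 - \frac{12}{13}\right) = 16 \cdot \frac{157}{13} = \frac{2512}{13}$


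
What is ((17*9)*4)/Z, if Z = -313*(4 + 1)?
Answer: -612/1565 ≈ -0.39105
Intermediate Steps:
Z = -1565 (Z = -313*5 = -1565)
((17*9)*4)/Z = ((17*9)*4)/(-1565) = (153*4)*(-1/1565) = 612*(-1/1565) = -612/1565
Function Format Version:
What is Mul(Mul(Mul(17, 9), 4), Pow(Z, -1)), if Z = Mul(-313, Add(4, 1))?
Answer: Rational(-612, 1565) ≈ -0.39105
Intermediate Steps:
Z = -1565 (Z = Mul(-313, 5) = -1565)
Mul(Mul(Mul(17, 9), 4), Pow(Z, -1)) = Mul(Mul(Mul(17, 9), 4), Pow(-1565, -1)) = Mul(Mul(153, 4), Rational(-1, 1565)) = Mul(612, Rational(-1, 1565)) = Rational(-612, 1565)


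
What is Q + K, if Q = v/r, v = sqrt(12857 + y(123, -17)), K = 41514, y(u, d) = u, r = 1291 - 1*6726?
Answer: 41514 - 2*sqrt(3245)/5435 ≈ 41514.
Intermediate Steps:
r = -5435 (r = 1291 - 6726 = -5435)
v = 2*sqrt(3245) (v = sqrt(12857 + 123) = sqrt(12980) = 2*sqrt(3245) ≈ 113.93)
Q = -2*sqrt(3245)/5435 (Q = (2*sqrt(3245))/(-5435) = (2*sqrt(3245))*(-1/5435) = -2*sqrt(3245)/5435 ≈ -0.020962)
Q + K = -2*sqrt(3245)/5435 + 41514 = 41514 - 2*sqrt(3245)/5435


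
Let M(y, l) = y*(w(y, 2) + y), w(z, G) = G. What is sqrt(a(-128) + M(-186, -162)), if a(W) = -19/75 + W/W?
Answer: 2*sqrt(1925142)/15 ≈ 185.00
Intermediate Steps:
a(W) = 56/75 (a(W) = -19*1/75 + 1 = -19/75 + 1 = 56/75)
M(y, l) = y*(2 + y)
sqrt(a(-128) + M(-186, -162)) = sqrt(56/75 - 186*(2 - 186)) = sqrt(56/75 - 186*(-184)) = sqrt(56/75 + 34224) = sqrt(2566856/75) = 2*sqrt(1925142)/15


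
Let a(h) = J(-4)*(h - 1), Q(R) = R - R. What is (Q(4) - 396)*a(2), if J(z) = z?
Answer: 1584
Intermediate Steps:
Q(R) = 0
a(h) = 4 - 4*h (a(h) = -4*(h - 1) = -4*(-1 + h) = 4 - 4*h)
(Q(4) - 396)*a(2) = (0 - 396)*(4 - 4*2) = -396*(4 - 8) = -396*(-4) = 1584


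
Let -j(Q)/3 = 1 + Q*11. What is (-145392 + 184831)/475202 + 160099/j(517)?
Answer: -37703188951/4054423464 ≈ -9.2993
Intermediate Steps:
j(Q) = -3 - 33*Q (j(Q) = -3*(1 + Q*11) = -3*(1 + 11*Q) = -3 - 33*Q)
(-145392 + 184831)/475202 + 160099/j(517) = (-145392 + 184831)/475202 + 160099/(-3 - 33*517) = 39439*(1/475202) + 160099/(-3 - 17061) = 39439/475202 + 160099/(-17064) = 39439/475202 + 160099*(-1/17064) = 39439/475202 - 160099/17064 = -37703188951/4054423464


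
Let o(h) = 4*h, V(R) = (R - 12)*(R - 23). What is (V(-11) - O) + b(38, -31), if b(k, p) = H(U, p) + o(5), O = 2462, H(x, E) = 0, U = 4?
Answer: -1660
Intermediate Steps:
V(R) = (-23 + R)*(-12 + R) (V(R) = (-12 + R)*(-23 + R) = (-23 + R)*(-12 + R))
b(k, p) = 20 (b(k, p) = 0 + 4*5 = 0 + 20 = 20)
(V(-11) - O) + b(38, -31) = ((276 + (-11)² - 35*(-11)) - 1*2462) + 20 = ((276 + 121 + 385) - 2462) + 20 = (782 - 2462) + 20 = -1680 + 20 = -1660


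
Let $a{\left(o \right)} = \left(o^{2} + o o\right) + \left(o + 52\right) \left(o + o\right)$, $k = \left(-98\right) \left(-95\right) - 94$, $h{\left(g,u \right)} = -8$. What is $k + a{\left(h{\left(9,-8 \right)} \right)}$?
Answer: $8640$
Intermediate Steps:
$k = 9216$ ($k = 9310 - 94 = 9216$)
$a{\left(o \right)} = 2 o^{2} + 2 o \left(52 + o\right)$ ($a{\left(o \right)} = \left(o^{2} + o^{2}\right) + \left(52 + o\right) 2 o = 2 o^{2} + 2 o \left(52 + o\right)$)
$k + a{\left(h{\left(9,-8 \right)} \right)} = 9216 + 4 \left(-8\right) \left(26 - 8\right) = 9216 + 4 \left(-8\right) 18 = 9216 - 576 = 8640$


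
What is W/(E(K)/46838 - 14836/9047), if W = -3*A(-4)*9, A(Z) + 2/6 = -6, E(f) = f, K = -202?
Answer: -36230059503/348358031 ≈ -104.00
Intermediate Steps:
A(Z) = -19/3 (A(Z) = -⅓ - 6 = -19/3)
W = 171 (W = -3*(-19/3)*9 = 19*9 = 171)
W/(E(K)/46838 - 14836/9047) = 171/(-202/46838 - 14836/9047) = 171/(-202*1/46838 - 14836*1/9047) = 171/(-101/23419 - 14836/9047) = 171/(-348358031/211871693) = 171*(-211871693/348358031) = -36230059503/348358031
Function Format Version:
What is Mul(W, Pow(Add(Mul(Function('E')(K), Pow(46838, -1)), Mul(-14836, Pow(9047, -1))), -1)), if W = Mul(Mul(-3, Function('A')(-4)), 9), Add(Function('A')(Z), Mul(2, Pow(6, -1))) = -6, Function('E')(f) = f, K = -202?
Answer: Rational(-36230059503, 348358031) ≈ -104.00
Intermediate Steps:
Function('A')(Z) = Rational(-19, 3) (Function('A')(Z) = Add(Rational(-1, 3), -6) = Rational(-19, 3))
W = 171 (W = Mul(Mul(-3, Rational(-19, 3)), 9) = Mul(19, 9) = 171)
Mul(W, Pow(Add(Mul(Function('E')(K), Pow(46838, -1)), Mul(-14836, Pow(9047, -1))), -1)) = Mul(171, Pow(Add(Mul(-202, Pow(46838, -1)), Mul(-14836, Pow(9047, -1))), -1)) = Mul(171, Pow(Add(Mul(-202, Rational(1, 46838)), Mul(-14836, Rational(1, 9047))), -1)) = Mul(171, Pow(Add(Rational(-101, 23419), Rational(-14836, 9047)), -1)) = Mul(171, Pow(Rational(-348358031, 211871693), -1)) = Mul(171, Rational(-211871693, 348358031)) = Rational(-36230059503, 348358031)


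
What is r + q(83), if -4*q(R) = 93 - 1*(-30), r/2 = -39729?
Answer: -317955/4 ≈ -79489.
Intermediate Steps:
r = -79458 (r = 2*(-39729) = -79458)
q(R) = -123/4 (q(R) = -(93 - 1*(-30))/4 = -(93 + 30)/4 = -¼*123 = -123/4)
r + q(83) = -79458 - 123/4 = -317955/4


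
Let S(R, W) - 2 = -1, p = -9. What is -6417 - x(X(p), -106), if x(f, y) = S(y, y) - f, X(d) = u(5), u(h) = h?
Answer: -6413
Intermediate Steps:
S(R, W) = 1 (S(R, W) = 2 - 1 = 1)
X(d) = 5
x(f, y) = 1 - f
-6417 - x(X(p), -106) = -6417 - (1 - 1*5) = -6417 - (1 - 5) = -6417 - 1*(-4) = -6417 + 4 = -6413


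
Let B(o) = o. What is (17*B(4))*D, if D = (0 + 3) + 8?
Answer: 748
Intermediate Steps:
D = 11 (D = 3 + 8 = 11)
(17*B(4))*D = (17*4)*11 = 68*11 = 748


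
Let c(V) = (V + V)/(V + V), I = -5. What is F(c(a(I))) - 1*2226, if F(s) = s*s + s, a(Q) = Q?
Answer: -2224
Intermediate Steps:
c(V) = 1 (c(V) = (2*V)/((2*V)) = (2*V)*(1/(2*V)) = 1)
F(s) = s + s**2 (F(s) = s**2 + s = s + s**2)
F(c(a(I))) - 1*2226 = 1*(1 + 1) - 1*2226 = 1*2 - 2226 = 2 - 2226 = -2224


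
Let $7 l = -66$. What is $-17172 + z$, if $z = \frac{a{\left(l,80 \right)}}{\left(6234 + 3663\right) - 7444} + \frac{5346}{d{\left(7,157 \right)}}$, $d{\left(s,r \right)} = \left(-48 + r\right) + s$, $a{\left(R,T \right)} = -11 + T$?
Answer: $- \frac{2436568257}{142274} \approx -17126.0$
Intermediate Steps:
$l = - \frac{66}{7}$ ($l = \frac{1}{7} \left(-66\right) = - \frac{66}{7} \approx -9.4286$)
$d{\left(s,r \right)} = -48 + r + s$
$z = \frac{6560871}{142274}$ ($z = \frac{-11 + 80}{\left(6234 + 3663\right) - 7444} + \frac{5346}{-48 + 157 + 7} = \frac{69}{9897 - 7444} + \frac{5346}{116} = \frac{69}{2453} + 5346 \cdot \frac{1}{116} = 69 \cdot \frac{1}{2453} + \frac{2673}{58} = \frac{69}{2453} + \frac{2673}{58} = \frac{6560871}{142274} \approx 46.114$)
$-17172 + z = -17172 + \frac{6560871}{142274} = - \frac{2436568257}{142274}$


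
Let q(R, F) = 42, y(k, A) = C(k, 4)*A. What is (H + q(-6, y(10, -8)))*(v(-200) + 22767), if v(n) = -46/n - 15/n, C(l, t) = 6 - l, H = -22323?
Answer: -101455664541/200 ≈ -5.0728e+8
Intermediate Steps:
v(n) = -61/n
y(k, A) = A*(6 - k) (y(k, A) = (6 - k)*A = A*(6 - k))
(H + q(-6, y(10, -8)))*(v(-200) + 22767) = (-22323 + 42)*(-61/(-200) + 22767) = -22281*(-61*(-1/200) + 22767) = -22281*(61/200 + 22767) = -22281*4553461/200 = -101455664541/200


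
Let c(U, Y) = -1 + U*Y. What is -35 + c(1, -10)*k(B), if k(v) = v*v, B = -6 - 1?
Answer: -574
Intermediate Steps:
B = -7
k(v) = v²
-35 + c(1, -10)*k(B) = -35 + (-1 + 1*(-10))*(-7)² = -35 + (-1 - 10)*49 = -35 - 11*49 = -35 - 539 = -574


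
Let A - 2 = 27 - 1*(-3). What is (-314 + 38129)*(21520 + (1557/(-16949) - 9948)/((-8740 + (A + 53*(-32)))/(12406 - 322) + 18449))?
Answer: 256225059210412902855/314866250924 ≈ 8.1376e+8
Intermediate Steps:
A = 32 (A = 2 + (27 - 1*(-3)) = 2 + (27 + 3) = 2 + 30 = 32)
(-314 + 38129)*(21520 + (1557/(-16949) - 9948)/((-8740 + (A + 53*(-32)))/(12406 - 322) + 18449)) = (-314 + 38129)*(21520 + (1557/(-16949) - 9948)/((-8740 + (32 + 53*(-32)))/(12406 - 322) + 18449)) = 37815*(21520 + (1557*(-1/16949) - 9948)/((-8740 + (32 - 1696))/12084 + 18449)) = 37815*(21520 + (-1557/16949 - 9948)/((-8740 - 1664)*(1/12084) + 18449)) = 37815*(21520 - 168610209/(16949*(-10404*1/12084 + 18449))) = 37815*(21520 - 168610209/(16949*(-867/1007 + 18449))) = 37815*(21520 - 168610209/(16949*18577276/1007)) = 37815*(21520 - 168610209/16949*1007/18577276) = 37815*(21520 - 169790480463/314866250924) = 37815*(6775751929404017/314866250924) = 256225059210412902855/314866250924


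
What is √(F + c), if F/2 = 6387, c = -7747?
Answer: √5027 ≈ 70.901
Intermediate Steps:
F = 12774 (F = 2*6387 = 12774)
√(F + c) = √(12774 - 7747) = √5027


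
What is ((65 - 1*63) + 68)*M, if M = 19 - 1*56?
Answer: -2590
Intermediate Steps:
M = -37 (M = 19 - 56 = -37)
((65 - 1*63) + 68)*M = ((65 - 1*63) + 68)*(-37) = ((65 - 63) + 68)*(-37) = (2 + 68)*(-37) = 70*(-37) = -2590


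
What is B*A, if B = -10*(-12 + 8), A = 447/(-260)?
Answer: -894/13 ≈ -68.769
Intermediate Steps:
A = -447/260 (A = 447*(-1/260) = -447/260 ≈ -1.7192)
B = 40 (B = -10*(-4) = 40)
B*A = 40*(-447/260) = -894/13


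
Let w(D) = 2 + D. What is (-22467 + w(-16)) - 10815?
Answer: -33296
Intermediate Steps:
(-22467 + w(-16)) - 10815 = (-22467 + (2 - 16)) - 10815 = (-22467 - 14) - 10815 = -22481 - 10815 = -33296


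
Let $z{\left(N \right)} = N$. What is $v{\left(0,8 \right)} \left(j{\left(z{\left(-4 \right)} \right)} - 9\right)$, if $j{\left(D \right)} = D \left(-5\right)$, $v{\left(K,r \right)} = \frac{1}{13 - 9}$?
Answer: $\frac{11}{4} \approx 2.75$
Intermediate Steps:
$v{\left(K,r \right)} = \frac{1}{4}$
$j{\left(D \right)} = - 5 D$
$v{\left(0,8 \right)} \left(j{\left(z{\left(-4 \right)} \right)} - 9\right) = \frac{\left(-5\right) \left(-4\right) - 9}{4} = \frac{20 - 9}{4} = \frac{1}{4} \cdot 11 = \frac{11}{4}$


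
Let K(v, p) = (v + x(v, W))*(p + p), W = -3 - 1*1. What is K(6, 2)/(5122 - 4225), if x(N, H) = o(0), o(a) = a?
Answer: 8/299 ≈ 0.026756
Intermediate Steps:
W = -4 (W = -3 - 1 = -4)
x(N, H) = 0
K(v, p) = 2*p*v (K(v, p) = (v + 0)*(p + p) = v*(2*p) = 2*p*v)
K(6, 2)/(5122 - 4225) = (2*2*6)/(5122 - 4225) = 24/897 = (1/897)*24 = 8/299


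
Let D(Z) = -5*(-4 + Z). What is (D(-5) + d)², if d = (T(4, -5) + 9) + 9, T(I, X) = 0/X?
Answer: 3969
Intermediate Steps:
T(I, X) = 0
D(Z) = 20 - 5*Z
d = 18 (d = (0 + 9) + 9 = 9 + 9 = 18)
(D(-5) + d)² = ((20 - 5*(-5)) + 18)² = ((20 + 25) + 18)² = (45 + 18)² = 63² = 3969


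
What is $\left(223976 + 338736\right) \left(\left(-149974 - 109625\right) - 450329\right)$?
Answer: $-399485004736$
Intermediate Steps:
$\left(223976 + 338736\right) \left(\left(-149974 - 109625\right) - 450329\right) = 562712 \left(-259599 - 450329\right) = 562712 \left(-709928\right) = -399485004736$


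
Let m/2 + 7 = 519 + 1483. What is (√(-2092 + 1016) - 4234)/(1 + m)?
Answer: -4234/3991 + 2*I*√269/3991 ≈ -1.0609 + 0.0082191*I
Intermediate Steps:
m = 3990 (m = -14 + 2*(519 + 1483) = -14 + 2*2002 = -14 + 4004 = 3990)
(√(-2092 + 1016) - 4234)/(1 + m) = (√(-2092 + 1016) - 4234)/(1 + 3990) = (√(-1076) - 4234)/3991 = (2*I*√269 - 4234)*(1/3991) = (-4234 + 2*I*√269)*(1/3991) = -4234/3991 + 2*I*√269/3991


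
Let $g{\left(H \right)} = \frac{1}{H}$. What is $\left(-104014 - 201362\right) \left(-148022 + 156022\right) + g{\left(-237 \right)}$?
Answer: $- \frac{578992896001}{237} \approx -2.443 \cdot 10^{9}$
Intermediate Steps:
$\left(-104014 - 201362\right) \left(-148022 + 156022\right) + g{\left(-237 \right)} = \left(-104014 - 201362\right) \left(-148022 + 156022\right) + \frac{1}{-237} = \left(-305376\right) 8000 - \frac{1}{237} = -2443008000 - \frac{1}{237} = - \frac{578992896001}{237}$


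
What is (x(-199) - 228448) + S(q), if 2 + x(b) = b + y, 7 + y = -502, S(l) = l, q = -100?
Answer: -229258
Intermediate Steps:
y = -509 (y = -7 - 502 = -509)
x(b) = -511 + b (x(b) = -2 + (b - 509) = -2 + (-509 + b) = -511 + b)
(x(-199) - 228448) + S(q) = ((-511 - 199) - 228448) - 100 = (-710 - 228448) - 100 = -229158 - 100 = -229258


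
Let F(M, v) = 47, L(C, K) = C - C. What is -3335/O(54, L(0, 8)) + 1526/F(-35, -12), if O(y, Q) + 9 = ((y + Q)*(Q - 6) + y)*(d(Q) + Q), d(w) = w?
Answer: 170479/423 ≈ 403.02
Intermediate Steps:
L(C, K) = 0
O(y, Q) = -9 + 2*Q*(y + (-6 + Q)*(Q + y)) (O(y, Q) = -9 + ((y + Q)*(Q - 6) + y)*(Q + Q) = -9 + ((Q + y)*(-6 + Q) + y)*(2*Q) = -9 + ((-6 + Q)*(Q + y) + y)*(2*Q) = -9 + (y + (-6 + Q)*(Q + y))*(2*Q) = -9 + 2*Q*(y + (-6 + Q)*(Q + y)))
-3335/O(54, L(0, 8)) + 1526/F(-35, -12) = -3335/(-9 - 12*0**2 + 2*0**3 - 10*0*54 + 2*54*0**2) + 1526/47 = -3335/(-9 - 12*0 + 2*0 + 0 + 2*54*0) + 1526*(1/47) = -3335/(-9 + 0 + 0 + 0 + 0) + 1526/47 = -3335/(-9) + 1526/47 = -3335*(-1/9) + 1526/47 = 3335/9 + 1526/47 = 170479/423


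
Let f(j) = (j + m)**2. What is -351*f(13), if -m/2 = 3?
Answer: -17199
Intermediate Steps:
m = -6 (m = -2*3 = -6)
f(j) = (-6 + j)**2 (f(j) = (j - 6)**2 = (-6 + j)**2)
-351*f(13) = -351*(-6 + 13)**2 = -351*7**2 = -351*49 = -17199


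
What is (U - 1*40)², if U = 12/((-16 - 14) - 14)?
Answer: 196249/121 ≈ 1621.9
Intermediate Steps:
U = -3/11 (U = 12/(-30 - 14) = 12/(-44) = 12*(-1/44) = -3/11 ≈ -0.27273)
(U - 1*40)² = (-3/11 - 1*40)² = (-3/11 - 40)² = (-443/11)² = 196249/121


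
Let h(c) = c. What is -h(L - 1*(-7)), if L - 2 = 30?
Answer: -39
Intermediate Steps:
L = 32 (L = 2 + 30 = 32)
-h(L - 1*(-7)) = -(32 - 1*(-7)) = -(32 + 7) = -1*39 = -39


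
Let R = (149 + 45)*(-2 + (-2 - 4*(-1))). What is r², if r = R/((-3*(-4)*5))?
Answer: 0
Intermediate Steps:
R = 0 (R = 194*(-2 + (-2 + 4)) = 194*(-2 + 2) = 194*0 = 0)
r = 0 (r = 0/((-3*(-4)*5)) = 0/((12*5)) = 0/60 = 0*(1/60) = 0)
r² = 0² = 0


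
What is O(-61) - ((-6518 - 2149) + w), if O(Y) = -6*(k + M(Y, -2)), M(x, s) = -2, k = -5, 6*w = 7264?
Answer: 22495/3 ≈ 7498.3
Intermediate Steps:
w = 3632/3 (w = (⅙)*7264 = 3632/3 ≈ 1210.7)
O(Y) = 42 (O(Y) = -6*(-5 - 2) = -6*(-7) = 42)
O(-61) - ((-6518 - 2149) + w) = 42 - ((-6518 - 2149) + 3632/3) = 42 - (-8667 + 3632/3) = 42 - 1*(-22369/3) = 42 + 22369/3 = 22495/3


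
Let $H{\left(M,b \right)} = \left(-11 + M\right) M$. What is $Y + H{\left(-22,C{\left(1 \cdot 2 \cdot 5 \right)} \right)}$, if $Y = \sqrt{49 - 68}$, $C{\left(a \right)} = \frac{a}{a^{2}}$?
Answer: $726 + i \sqrt{19} \approx 726.0 + 4.3589 i$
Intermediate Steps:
$C{\left(a \right)} = \frac{1}{a}$ ($C{\left(a \right)} = \frac{a}{a^{2}} = \frac{1}{a}$)
$Y = i \sqrt{19}$ ($Y = \sqrt{-19} = i \sqrt{19} \approx 4.3589 i$)
$H{\left(M,b \right)} = M \left(-11 + M\right)$
$Y + H{\left(-22,C{\left(1 \cdot 2 \cdot 5 \right)} \right)} = i \sqrt{19} - 22 \left(-11 - 22\right) = i \sqrt{19} - -726 = i \sqrt{19} + 726 = 726 + i \sqrt{19}$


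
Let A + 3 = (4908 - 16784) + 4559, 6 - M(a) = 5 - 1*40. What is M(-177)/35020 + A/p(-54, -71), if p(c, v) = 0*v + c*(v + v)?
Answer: -21336001/22377780 ≈ -0.95345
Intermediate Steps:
M(a) = 41 (M(a) = 6 - (5 - 1*40) = 6 - (5 - 40) = 6 - 1*(-35) = 6 + 35 = 41)
A = -7320 (A = -3 + ((4908 - 16784) + 4559) = -3 + (-11876 + 4559) = -3 - 7317 = -7320)
p(c, v) = 2*c*v (p(c, v) = 0 + c*(2*v) = 0 + 2*c*v = 2*c*v)
M(-177)/35020 + A/p(-54, -71) = 41/35020 - 7320/(2*(-54)*(-71)) = 41*(1/35020) - 7320/7668 = 41/35020 - 7320*1/7668 = 41/35020 - 610/639 = -21336001/22377780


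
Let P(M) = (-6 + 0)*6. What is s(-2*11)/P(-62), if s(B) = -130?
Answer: 65/18 ≈ 3.6111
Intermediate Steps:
P(M) = -36 (P(M) = -6*6 = -36)
s(-2*11)/P(-62) = -130/(-36) = -130*(-1/36) = 65/18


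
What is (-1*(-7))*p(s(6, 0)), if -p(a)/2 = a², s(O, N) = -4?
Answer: -224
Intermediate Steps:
p(a) = -2*a²
(-1*(-7))*p(s(6, 0)) = (-1*(-7))*(-2*(-4)²) = 7*(-2*16) = 7*(-32) = -224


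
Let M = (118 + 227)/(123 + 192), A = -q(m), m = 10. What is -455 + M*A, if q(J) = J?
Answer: -9785/21 ≈ -465.95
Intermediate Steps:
A = -10 (A = -1*10 = -10)
M = 23/21 (M = 345/315 = 345*(1/315) = 23/21 ≈ 1.0952)
-455 + M*A = -455 + (23/21)*(-10) = -455 - 230/21 = -9785/21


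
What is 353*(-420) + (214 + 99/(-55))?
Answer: -740239/5 ≈ -1.4805e+5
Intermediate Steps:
353*(-420) + (214 + 99/(-55)) = -148260 + (214 + 99*(-1/55)) = -148260 + (214 - 9/5) = -148260 + 1061/5 = -740239/5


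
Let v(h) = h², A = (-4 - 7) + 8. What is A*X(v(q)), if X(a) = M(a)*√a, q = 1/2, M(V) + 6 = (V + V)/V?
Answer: 6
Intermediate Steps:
M(V) = -4 (M(V) = -6 + (V + V)/V = -6 + (2*V)/V = -6 + 2 = -4)
A = -3 (A = -11 + 8 = -3)
q = ½ ≈ 0.50000
X(a) = -4*√a
A*X(v(q)) = -(-12)*√((½)²) = -(-12)*√(¼) = -(-12)/2 = -3*(-2) = 6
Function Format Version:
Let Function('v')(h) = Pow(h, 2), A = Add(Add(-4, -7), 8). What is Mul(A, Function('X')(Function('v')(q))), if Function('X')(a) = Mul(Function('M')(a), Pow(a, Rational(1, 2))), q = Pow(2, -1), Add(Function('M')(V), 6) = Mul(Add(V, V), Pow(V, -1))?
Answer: 6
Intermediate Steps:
Function('M')(V) = -4 (Function('M')(V) = Add(-6, Mul(Add(V, V), Pow(V, -1))) = Add(-6, Mul(Mul(2, V), Pow(V, -1))) = Add(-6, 2) = -4)
A = -3 (A = Add(-11, 8) = -3)
q = Rational(1, 2) ≈ 0.50000
Function('X')(a) = Mul(-4, Pow(a, Rational(1, 2)))
Mul(A, Function('X')(Function('v')(q))) = Mul(-3, Mul(-4, Pow(Pow(Rational(1, 2), 2), Rational(1, 2)))) = Mul(-3, Mul(-4, Pow(Rational(1, 4), Rational(1, 2)))) = Mul(-3, Mul(-4, Rational(1, 2))) = Mul(-3, -2) = 6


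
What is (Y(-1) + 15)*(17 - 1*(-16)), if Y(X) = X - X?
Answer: 495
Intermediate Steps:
Y(X) = 0
(Y(-1) + 15)*(17 - 1*(-16)) = (0 + 15)*(17 - 1*(-16)) = 15*(17 + 16) = 15*33 = 495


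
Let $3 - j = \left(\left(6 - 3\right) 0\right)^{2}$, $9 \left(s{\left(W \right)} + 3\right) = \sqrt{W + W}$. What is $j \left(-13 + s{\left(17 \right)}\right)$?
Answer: $-48 + \frac{\sqrt{34}}{3} \approx -46.056$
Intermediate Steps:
$s{\left(W \right)} = -3 + \frac{\sqrt{2} \sqrt{W}}{9}$ ($s{\left(W \right)} = -3 + \frac{\sqrt{W + W}}{9} = -3 + \frac{\sqrt{2 W}}{9} = -3 + \frac{\sqrt{2} \sqrt{W}}{9}$)
$j = 3$ ($j = 3 - \left(\left(6 - 3\right) 0\right)^{2} = 3 - \left(3 \cdot 0\right)^{2} = 3 - 0^{2} = 3 - 0 = 3 + 0 = 3$)
$j \left(-13 + s{\left(17 \right)}\right) = 3 \left(-13 - \left(3 - \frac{\sqrt{2} \sqrt{17}}{9}\right)\right) = 3 \left(-13 - \left(3 - \frac{\sqrt{34}}{9}\right)\right) = 3 \left(-16 + \frac{\sqrt{34}}{9}\right) = -48 + \frac{\sqrt{34}}{3}$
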